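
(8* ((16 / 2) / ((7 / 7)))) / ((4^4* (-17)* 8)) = -0.00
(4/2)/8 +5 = 21/4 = 5.25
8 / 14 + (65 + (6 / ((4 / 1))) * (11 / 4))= 69.70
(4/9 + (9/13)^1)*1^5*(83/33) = 11039/3861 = 2.86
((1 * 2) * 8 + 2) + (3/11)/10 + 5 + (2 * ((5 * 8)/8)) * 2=4733/110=43.03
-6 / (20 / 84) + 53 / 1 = 139 / 5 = 27.80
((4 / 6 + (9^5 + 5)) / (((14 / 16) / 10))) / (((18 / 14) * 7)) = 14173120 / 189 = 74990.05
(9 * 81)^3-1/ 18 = 6973568801/ 18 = 387420488.94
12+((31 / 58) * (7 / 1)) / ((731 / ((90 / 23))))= 5860689 / 487577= 12.02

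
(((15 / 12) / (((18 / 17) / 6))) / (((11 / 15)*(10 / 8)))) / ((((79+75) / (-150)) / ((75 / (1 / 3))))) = -1434375 / 847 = -1693.48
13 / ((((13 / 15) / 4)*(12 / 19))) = 95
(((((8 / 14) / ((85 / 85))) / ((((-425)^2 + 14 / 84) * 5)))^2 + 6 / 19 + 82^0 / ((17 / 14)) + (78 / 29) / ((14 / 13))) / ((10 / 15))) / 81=49014177237763376767 / 727762026772641127050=0.07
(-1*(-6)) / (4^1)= 3 / 2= 1.50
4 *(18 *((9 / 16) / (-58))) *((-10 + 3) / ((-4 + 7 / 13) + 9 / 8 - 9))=-0.43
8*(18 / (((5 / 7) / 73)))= 14716.80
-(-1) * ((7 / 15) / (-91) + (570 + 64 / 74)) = 4118753 / 7215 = 570.86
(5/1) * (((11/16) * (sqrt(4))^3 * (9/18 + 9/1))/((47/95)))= 99275/188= 528.06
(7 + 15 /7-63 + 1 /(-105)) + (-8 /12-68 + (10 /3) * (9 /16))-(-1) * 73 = -5719 /120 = -47.66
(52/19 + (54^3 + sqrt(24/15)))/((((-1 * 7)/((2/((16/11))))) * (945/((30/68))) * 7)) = -8227637/3988404 - 11 * sqrt(10)/2099160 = -2.06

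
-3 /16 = -0.19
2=2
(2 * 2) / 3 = 4 / 3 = 1.33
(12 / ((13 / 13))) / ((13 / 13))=12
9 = 9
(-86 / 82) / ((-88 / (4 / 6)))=43 / 5412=0.01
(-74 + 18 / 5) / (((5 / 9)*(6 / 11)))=-5808 / 25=-232.32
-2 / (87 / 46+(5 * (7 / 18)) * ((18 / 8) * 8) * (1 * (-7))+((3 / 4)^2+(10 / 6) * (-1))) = 2208 / 269611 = 0.01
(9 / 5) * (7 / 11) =1.15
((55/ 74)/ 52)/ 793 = 55/ 3051464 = 0.00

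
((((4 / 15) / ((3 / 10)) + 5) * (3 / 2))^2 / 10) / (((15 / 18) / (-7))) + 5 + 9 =-15463 / 300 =-51.54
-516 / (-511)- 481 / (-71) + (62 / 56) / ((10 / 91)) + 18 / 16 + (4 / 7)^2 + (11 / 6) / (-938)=19713481093 / 1020947340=19.31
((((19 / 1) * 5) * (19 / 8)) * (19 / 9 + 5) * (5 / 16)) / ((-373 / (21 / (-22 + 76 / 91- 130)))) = 302575 / 1620312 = 0.19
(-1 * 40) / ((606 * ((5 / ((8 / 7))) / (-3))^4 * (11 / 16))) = -7077888 / 333438875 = -0.02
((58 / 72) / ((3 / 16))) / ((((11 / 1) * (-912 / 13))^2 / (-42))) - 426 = -48232245059 / 113221152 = -426.00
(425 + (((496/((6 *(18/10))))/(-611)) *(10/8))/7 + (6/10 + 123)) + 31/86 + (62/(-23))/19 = 11908884906479/21699658890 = 548.81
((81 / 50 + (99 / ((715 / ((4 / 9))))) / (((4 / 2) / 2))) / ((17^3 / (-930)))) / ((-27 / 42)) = 474362 / 958035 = 0.50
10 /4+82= 169 /2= 84.50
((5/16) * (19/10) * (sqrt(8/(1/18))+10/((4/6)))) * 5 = 2565/32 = 80.16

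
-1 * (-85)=85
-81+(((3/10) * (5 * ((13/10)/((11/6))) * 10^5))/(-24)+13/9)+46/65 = -29026136/6435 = -4510.67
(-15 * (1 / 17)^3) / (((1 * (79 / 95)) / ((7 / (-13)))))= 9975 / 5045651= 0.00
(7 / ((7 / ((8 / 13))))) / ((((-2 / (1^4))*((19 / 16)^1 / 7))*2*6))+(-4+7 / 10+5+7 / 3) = 9589 / 2470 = 3.88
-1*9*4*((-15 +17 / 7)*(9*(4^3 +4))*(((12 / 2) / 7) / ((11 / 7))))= 1057536 / 7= 151076.57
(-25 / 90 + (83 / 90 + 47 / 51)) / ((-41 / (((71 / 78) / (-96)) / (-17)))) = -42529 / 1996319520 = -0.00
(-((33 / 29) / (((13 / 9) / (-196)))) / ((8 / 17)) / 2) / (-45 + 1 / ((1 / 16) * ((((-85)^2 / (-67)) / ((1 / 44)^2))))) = -216284139225 / 59325009536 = -3.65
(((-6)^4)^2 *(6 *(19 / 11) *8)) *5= 7659048960 / 11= 696277178.18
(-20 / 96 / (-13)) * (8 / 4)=0.03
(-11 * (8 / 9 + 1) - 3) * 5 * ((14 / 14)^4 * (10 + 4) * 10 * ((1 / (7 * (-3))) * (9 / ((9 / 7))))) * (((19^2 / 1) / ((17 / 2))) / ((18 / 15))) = 270389000 / 1377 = 196360.93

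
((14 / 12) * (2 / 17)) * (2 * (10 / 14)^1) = 10 / 51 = 0.20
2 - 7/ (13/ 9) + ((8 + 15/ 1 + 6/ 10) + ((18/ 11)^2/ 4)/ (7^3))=55992812/ 2697695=20.76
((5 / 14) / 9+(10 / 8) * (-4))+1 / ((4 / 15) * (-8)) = -5.43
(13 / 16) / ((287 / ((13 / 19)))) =169 / 87248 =0.00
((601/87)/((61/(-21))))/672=-601/169824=-0.00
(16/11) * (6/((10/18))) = 864/55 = 15.71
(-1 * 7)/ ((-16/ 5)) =35/ 16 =2.19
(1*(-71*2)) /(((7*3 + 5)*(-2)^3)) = 71 /104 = 0.68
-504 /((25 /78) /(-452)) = 17769024 /25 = 710760.96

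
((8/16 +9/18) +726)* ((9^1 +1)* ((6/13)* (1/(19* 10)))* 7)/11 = 30534/2717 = 11.24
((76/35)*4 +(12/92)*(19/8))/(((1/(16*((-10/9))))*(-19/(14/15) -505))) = 0.30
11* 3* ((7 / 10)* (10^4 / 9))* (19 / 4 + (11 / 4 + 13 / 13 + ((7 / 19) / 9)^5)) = 95695211961618500 / 438633509553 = 218166.67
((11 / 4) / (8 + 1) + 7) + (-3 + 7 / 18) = 169 / 36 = 4.69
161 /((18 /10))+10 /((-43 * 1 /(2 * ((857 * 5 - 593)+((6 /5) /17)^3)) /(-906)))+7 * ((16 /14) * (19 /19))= 1555889.22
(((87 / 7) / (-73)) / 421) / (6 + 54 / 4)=-58 / 2796703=-0.00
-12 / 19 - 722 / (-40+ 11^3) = -29210 / 24529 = -1.19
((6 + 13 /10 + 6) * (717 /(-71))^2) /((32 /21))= 1435850577 /1613120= 890.11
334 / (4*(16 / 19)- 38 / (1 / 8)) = -3173 / 2856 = -1.11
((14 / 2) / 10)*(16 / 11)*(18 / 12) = 84 / 55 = 1.53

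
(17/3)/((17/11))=11/3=3.67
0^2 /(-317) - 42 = -42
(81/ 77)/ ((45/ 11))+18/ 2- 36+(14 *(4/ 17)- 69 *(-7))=273433/ 595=459.55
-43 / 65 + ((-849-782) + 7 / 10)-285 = -49815 / 26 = -1915.96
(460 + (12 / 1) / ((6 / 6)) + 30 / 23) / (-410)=-5443 / 4715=-1.15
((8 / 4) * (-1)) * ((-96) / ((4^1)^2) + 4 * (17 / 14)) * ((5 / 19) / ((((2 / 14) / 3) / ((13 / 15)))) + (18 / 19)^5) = 219980464 / 17332693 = 12.69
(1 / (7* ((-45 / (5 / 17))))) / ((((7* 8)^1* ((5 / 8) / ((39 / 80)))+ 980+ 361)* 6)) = -13 / 118022058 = -0.00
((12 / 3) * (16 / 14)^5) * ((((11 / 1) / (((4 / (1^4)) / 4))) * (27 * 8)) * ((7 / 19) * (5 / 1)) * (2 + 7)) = 14014218240 / 45619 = 307201.35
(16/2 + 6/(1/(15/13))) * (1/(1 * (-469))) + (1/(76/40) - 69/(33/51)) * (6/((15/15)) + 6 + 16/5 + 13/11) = -121829295299/70085015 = -1738.31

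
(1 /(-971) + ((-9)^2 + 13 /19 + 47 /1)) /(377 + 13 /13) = 1187038 /3486861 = 0.34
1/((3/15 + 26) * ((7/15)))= 75/917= 0.08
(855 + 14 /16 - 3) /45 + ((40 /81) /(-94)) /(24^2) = 51950297 /2741040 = 18.95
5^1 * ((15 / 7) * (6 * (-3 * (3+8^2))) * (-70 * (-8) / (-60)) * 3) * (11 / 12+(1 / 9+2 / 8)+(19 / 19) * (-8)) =-2432100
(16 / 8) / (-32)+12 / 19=173 / 304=0.57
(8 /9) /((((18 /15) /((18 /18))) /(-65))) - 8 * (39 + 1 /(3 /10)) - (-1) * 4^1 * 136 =4244 /27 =157.19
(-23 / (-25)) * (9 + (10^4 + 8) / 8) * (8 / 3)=15456 / 5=3091.20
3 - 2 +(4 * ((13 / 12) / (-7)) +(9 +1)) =218 / 21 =10.38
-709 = -709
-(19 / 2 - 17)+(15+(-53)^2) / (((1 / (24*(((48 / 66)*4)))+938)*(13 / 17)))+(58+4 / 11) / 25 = 14186918883 / 1030164850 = 13.77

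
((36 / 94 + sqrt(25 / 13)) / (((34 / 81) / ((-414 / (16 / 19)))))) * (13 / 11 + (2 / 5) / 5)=-110544831 * sqrt(13) / 194480 - 994903479 / 1757800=-2615.43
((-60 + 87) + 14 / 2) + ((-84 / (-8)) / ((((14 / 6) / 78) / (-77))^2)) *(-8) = -556539950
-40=-40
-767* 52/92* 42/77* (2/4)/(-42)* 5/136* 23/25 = 9971/104720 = 0.10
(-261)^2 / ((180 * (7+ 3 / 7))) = 52983 / 1040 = 50.95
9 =9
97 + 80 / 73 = 7161 / 73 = 98.10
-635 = -635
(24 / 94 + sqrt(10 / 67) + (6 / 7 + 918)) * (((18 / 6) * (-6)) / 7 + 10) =52 * sqrt(670) / 469 + 15724176 / 2303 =6830.56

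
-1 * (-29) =29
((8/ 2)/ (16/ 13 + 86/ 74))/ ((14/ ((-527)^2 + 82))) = 267254182/ 8057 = 33170.43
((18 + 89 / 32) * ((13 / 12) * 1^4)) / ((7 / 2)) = 1235 / 192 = 6.43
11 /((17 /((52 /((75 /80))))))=9152 /255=35.89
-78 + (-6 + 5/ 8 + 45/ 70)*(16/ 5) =-652/ 7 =-93.14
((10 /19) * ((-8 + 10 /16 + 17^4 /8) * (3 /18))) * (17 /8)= 3547135 /1824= 1944.70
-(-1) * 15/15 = 1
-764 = -764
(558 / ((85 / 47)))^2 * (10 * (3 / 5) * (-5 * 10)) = -8253636912 / 289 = -28559297.27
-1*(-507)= 507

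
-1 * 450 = -450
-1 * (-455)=455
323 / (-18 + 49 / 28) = -1292 / 65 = -19.88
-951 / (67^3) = -951 / 300763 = -0.00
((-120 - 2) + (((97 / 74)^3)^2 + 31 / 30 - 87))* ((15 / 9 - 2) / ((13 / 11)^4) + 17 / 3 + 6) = -246124177027124682209 / 105522785233126560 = -2332.43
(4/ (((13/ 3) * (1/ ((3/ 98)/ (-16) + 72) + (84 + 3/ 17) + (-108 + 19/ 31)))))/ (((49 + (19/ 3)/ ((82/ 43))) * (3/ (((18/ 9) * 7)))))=-102449720142/ 28864908298915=-0.00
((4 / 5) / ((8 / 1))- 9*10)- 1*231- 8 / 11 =-35379 / 110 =-321.63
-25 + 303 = 278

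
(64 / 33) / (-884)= -16 / 7293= -0.00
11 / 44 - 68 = -271 / 4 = -67.75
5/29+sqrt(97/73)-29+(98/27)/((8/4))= -21151/783+sqrt(7081)/73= -25.86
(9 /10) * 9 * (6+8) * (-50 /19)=-5670 /19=-298.42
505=505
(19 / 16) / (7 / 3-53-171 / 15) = -15 / 784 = -0.02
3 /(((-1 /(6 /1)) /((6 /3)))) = -36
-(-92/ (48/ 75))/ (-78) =-575/ 312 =-1.84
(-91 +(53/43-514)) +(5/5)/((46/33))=-1192833/1978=-603.05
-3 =-3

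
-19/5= -3.80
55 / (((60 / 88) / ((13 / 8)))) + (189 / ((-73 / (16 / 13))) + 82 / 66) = 16177015 / 125268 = 129.14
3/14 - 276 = -275.79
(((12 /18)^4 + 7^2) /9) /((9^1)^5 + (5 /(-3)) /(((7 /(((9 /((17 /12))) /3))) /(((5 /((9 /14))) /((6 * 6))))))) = 67745 /731792907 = 0.00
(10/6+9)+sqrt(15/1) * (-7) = 32/3- 7 * sqrt(15) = -16.44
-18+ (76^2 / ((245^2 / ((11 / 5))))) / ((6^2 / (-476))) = -8025862 / 385875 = -20.80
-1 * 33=-33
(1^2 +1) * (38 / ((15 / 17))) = 1292 / 15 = 86.13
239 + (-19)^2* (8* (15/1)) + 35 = 43594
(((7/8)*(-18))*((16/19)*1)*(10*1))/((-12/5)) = 1050/19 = 55.26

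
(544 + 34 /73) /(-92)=-19873 /3358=-5.92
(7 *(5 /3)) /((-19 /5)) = -175 /57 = -3.07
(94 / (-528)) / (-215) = 47 / 56760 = 0.00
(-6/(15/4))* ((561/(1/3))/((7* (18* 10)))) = -374/175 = -2.14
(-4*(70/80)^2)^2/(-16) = -2401/4096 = -0.59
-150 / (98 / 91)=-975 / 7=-139.29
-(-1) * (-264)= -264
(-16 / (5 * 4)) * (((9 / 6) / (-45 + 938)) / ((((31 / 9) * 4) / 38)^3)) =-789507 / 28003540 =-0.03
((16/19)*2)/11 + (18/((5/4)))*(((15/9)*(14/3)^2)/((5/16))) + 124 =5632612/3135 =1796.69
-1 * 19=-19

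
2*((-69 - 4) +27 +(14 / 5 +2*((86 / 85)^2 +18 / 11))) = -6021016 / 79475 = -75.76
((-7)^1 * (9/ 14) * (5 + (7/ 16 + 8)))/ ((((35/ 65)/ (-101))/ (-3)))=-7621965/ 224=-34026.63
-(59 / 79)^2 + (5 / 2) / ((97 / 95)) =2289161 / 1210754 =1.89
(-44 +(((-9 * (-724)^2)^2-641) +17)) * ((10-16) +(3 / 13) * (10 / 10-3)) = -1869470298896592 / 13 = -143805407607430.15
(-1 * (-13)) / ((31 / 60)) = 780 / 31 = 25.16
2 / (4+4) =1 / 4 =0.25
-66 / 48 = -11 / 8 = -1.38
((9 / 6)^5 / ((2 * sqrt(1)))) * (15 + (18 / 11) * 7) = 70713 / 704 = 100.44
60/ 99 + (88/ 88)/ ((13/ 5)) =425/ 429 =0.99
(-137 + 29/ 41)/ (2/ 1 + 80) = -2794/ 1681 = -1.66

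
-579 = -579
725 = 725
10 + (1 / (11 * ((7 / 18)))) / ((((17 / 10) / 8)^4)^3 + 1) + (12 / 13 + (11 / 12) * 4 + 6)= 4297235074756403550153352391 / 206364590387822578400972283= 20.82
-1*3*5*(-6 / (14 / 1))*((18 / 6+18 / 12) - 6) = -135 / 14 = -9.64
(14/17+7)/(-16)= -133/272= -0.49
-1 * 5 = -5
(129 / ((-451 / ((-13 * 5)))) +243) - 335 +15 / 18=-196387 / 2706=-72.57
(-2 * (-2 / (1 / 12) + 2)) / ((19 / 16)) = 704 / 19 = 37.05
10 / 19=0.53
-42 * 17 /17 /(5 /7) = -294 /5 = -58.80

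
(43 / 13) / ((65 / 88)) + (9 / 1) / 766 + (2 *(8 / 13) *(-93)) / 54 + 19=124490591 / 5825430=21.37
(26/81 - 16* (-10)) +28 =15254/81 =188.32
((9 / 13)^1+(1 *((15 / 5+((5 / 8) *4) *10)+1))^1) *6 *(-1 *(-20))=46320 / 13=3563.08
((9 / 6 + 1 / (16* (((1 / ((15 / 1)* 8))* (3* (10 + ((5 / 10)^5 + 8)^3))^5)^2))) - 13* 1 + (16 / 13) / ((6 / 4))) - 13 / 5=-27234932019791887681228290334846916702471874810390772488285401836636462556307977 / 2050902391913272098026459399613348843360890209046025638211317948760316841541570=-13.28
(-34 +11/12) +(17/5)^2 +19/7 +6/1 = -26899/2100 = -12.81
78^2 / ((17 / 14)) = 85176 / 17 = 5010.35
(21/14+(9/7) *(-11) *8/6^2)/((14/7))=-23/28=-0.82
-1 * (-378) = 378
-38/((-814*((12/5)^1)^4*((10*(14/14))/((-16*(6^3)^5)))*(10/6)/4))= -1033971609600/407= -2540470785.26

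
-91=-91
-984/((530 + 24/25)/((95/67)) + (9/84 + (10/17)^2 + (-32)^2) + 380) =-0.55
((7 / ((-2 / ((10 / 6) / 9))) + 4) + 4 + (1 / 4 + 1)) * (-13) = -12077 / 108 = -111.82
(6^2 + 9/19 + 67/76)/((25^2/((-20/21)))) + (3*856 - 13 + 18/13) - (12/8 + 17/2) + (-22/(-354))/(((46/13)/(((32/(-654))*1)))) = 732601845013102/287709274125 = 2546.33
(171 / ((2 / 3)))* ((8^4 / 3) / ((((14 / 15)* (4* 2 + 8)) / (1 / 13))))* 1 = 164160 / 91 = 1803.96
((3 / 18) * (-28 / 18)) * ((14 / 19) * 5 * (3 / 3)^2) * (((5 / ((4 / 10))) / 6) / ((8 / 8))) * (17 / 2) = -104125 / 6156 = -16.91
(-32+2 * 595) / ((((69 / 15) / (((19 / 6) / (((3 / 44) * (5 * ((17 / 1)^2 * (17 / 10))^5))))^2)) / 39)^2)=7965978459460736000000000000000000 / 8629730402501219619211083806985696947196445879629789432564968719479038108514147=0.00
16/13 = 1.23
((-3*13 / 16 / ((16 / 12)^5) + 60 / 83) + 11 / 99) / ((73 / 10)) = 15639565 / 446717952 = 0.04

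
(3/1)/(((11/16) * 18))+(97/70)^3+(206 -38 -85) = 972339209/11319000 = 85.90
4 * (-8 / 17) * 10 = -320 / 17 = -18.82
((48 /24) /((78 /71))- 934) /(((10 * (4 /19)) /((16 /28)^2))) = -144.58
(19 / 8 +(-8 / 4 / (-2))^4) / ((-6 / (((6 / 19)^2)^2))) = -729 / 130321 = -0.01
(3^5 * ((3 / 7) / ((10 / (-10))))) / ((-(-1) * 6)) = -243 / 14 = -17.36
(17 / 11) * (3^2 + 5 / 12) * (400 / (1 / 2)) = 384200 / 33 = 11642.42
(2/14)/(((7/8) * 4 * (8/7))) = 1/28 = 0.04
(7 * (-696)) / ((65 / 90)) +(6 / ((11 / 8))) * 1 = -964032 / 143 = -6741.48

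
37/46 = 0.80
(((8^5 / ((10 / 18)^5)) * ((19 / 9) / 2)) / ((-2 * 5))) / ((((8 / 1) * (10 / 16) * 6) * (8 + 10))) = -9455616 / 78125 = -121.03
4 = 4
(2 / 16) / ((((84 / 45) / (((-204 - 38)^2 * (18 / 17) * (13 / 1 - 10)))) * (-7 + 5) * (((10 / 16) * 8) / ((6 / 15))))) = -1185921 / 2380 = -498.29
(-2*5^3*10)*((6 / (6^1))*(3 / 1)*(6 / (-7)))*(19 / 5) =171000 / 7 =24428.57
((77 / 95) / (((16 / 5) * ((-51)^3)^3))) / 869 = -7 / 56057310796940271216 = -0.00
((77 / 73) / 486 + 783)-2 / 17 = 472178011 / 603126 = 782.88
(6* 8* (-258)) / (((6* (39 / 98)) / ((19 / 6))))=-640528 / 39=-16423.79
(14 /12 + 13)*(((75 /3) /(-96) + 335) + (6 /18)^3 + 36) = 27229835 /5184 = 5252.67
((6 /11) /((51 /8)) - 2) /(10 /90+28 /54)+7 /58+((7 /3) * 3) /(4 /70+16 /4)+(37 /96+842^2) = 445493934015101 /628373856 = 708963.19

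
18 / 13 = 1.38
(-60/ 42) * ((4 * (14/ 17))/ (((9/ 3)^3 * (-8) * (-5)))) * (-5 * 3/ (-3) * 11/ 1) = -110/ 459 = -0.24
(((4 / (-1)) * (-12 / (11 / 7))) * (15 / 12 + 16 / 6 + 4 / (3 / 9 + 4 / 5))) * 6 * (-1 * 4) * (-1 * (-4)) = -4083072 / 187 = -21834.61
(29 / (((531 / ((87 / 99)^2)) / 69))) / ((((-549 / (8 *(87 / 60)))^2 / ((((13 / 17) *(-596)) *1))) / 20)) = -58482700742336 / 4938155491005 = -11.84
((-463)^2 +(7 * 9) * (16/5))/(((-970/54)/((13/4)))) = -376571403/9700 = -38821.79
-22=-22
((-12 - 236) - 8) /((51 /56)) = -14336 /51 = -281.10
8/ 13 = 0.62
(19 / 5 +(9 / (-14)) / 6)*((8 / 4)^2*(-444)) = -229548 / 35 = -6558.51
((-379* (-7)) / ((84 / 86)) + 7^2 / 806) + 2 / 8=13136885 / 4836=2716.48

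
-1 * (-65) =65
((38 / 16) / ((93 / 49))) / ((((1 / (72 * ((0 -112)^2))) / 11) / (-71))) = -27362641152 / 31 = -882665843.61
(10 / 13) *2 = 20 / 13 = 1.54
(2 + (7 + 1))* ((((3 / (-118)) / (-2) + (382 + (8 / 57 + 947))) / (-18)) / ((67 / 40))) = -893988350 / 2027889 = -440.85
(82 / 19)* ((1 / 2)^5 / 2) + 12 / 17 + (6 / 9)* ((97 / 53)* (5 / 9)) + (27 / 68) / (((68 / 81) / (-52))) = -5819197321 / 251443872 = -23.14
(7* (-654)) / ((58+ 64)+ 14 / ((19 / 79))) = -43491 / 1712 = -25.40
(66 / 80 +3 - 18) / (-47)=567 / 1880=0.30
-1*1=-1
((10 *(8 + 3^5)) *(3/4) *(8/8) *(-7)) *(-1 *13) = 342615/2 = 171307.50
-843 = -843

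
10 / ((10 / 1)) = 1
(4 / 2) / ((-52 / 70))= -35 / 13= -2.69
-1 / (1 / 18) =-18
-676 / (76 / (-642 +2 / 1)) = 108160 / 19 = 5692.63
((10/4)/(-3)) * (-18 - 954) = 810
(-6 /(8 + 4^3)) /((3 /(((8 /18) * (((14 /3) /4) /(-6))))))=7 /2916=0.00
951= 951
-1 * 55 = -55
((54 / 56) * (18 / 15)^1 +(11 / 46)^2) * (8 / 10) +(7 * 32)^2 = 4645133133 / 92575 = 50176.97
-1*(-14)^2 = -196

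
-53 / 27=-1.96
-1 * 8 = -8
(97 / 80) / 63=97 / 5040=0.02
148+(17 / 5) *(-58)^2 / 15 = 68288 / 75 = 910.51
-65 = -65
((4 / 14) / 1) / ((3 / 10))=20 / 21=0.95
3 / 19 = 0.16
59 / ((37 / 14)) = 826 / 37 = 22.32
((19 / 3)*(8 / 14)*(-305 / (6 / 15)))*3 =-57950 / 7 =-8278.57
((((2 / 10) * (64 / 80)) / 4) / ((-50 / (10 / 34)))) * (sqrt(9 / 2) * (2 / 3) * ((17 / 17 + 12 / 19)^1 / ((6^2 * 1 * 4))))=-31 * sqrt(2) / 11628000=-0.00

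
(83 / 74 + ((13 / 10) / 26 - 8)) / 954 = -5053 / 705960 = -0.01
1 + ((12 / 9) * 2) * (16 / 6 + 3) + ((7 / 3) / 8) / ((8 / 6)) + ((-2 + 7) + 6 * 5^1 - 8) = 12479 / 288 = 43.33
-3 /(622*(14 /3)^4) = -243 /23894752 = -0.00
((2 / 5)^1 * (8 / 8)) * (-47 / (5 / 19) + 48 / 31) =-54886 / 775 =-70.82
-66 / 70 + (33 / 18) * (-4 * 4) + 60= 3121 / 105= 29.72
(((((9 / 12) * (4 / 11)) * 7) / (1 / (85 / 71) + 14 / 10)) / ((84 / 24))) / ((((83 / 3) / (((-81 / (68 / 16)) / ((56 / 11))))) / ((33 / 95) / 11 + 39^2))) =-52669521 / 1048705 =-50.22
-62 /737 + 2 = 1412 /737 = 1.92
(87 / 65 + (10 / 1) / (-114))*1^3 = 1.25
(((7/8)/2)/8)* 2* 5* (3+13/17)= 2.06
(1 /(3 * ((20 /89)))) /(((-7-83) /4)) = -89 /1350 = -0.07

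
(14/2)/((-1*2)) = -3.50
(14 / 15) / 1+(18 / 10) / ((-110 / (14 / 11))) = 8281 / 9075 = 0.91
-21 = -21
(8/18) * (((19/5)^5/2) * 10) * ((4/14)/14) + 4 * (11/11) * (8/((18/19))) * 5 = 18818132/91875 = 204.82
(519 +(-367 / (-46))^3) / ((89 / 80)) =999482470 / 1082863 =923.00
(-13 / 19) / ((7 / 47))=-611 / 133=-4.59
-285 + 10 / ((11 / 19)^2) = -30875 / 121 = -255.17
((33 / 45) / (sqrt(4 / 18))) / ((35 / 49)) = 77*sqrt(2) / 50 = 2.18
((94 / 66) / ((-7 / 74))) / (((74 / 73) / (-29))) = 99499 / 231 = 430.73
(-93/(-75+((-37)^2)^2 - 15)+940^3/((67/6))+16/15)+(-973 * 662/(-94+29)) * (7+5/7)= 1823062642920045823/24484737615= 74457103.51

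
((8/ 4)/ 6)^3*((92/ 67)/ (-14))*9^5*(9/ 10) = -452709/ 2345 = -193.05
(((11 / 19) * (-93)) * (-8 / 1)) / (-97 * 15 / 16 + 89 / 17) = -2226048 / 442909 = -5.03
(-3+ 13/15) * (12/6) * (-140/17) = 35.14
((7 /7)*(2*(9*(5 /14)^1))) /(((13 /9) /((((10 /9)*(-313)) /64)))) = -70425 /2912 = -24.18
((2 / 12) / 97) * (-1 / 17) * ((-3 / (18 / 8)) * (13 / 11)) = 0.00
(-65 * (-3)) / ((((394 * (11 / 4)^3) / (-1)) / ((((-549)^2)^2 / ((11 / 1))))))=-566857591878240 / 2884277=-196533686.56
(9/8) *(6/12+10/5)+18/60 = 249/80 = 3.11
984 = 984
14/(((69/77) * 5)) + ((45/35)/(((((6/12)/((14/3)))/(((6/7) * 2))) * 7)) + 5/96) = 3308239/540960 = 6.12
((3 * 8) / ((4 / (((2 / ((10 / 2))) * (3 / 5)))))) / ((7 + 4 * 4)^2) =36 / 13225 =0.00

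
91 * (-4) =-364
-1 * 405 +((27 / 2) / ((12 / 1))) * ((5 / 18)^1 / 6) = -38875 / 96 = -404.95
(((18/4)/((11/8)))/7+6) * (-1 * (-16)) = 7968/77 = 103.48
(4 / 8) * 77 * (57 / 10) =4389 / 20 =219.45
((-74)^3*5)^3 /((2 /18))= -74857962121964352000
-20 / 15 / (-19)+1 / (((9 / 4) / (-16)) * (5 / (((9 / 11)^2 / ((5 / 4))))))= -119228 / 172425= -0.69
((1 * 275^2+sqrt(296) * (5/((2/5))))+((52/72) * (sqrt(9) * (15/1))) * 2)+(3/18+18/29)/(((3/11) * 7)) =75905.47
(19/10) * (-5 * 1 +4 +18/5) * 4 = 494/25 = 19.76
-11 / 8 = -1.38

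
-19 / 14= -1.36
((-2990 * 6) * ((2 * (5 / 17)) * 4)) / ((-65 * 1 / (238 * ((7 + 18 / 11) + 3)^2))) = 20928190.41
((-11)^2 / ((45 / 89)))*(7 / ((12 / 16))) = 301532 / 135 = 2233.57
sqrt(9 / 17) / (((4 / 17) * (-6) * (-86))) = sqrt(17) / 688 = 0.01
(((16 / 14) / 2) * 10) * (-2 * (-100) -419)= -8760 / 7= -1251.43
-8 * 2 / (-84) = 4 / 21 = 0.19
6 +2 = 8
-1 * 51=-51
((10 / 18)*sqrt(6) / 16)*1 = 0.09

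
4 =4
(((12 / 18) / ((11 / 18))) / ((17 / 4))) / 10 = 0.03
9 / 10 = 0.90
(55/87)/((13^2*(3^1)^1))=55/44109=0.00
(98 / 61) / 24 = 49 / 732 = 0.07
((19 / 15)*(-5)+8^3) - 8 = 1493 / 3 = 497.67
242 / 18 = 13.44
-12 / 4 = -3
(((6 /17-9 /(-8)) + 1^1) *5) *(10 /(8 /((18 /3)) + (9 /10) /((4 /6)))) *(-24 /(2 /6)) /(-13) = 9099000 /35581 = 255.73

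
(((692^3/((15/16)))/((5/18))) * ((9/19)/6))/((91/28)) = 30910341.62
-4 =-4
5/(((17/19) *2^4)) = 95/272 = 0.35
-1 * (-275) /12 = 22.92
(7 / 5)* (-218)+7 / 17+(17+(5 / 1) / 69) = -1687453 / 5865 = -287.72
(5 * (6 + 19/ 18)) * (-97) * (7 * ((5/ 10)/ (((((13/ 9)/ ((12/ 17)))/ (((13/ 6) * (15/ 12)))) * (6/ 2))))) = -2155825/ 408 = -5283.88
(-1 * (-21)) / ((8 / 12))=63 / 2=31.50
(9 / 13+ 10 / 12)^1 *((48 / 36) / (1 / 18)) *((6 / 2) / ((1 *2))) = 714 / 13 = 54.92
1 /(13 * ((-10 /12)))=-6 /65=-0.09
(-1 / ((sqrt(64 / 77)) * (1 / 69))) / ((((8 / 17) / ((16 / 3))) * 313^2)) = -391 * sqrt(77) / 391876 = -0.01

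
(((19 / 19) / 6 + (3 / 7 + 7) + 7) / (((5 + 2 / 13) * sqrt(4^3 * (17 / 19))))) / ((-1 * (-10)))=7969 * sqrt(323) / 3827040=0.04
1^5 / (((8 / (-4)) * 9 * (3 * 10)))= -1 / 540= -0.00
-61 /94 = -0.65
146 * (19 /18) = 1387 /9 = 154.11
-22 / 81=-0.27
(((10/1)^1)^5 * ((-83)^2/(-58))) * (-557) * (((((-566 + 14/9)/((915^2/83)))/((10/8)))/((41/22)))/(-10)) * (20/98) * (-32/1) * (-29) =1822408894558208000/605514609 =3009686087.62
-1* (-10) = 10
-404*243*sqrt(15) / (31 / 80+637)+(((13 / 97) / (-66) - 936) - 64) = -6402013 / 6402 - 2617920*sqrt(15) / 16997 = -1596.53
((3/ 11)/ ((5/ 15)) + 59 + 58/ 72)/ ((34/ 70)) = 840245/ 6732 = 124.81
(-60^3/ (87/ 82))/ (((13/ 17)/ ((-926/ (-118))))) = -46470384000/ 22243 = -2089213.87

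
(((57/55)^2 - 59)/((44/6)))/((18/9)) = -262839/66550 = -3.95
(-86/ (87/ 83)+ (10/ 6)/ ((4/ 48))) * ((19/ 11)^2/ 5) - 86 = -123.02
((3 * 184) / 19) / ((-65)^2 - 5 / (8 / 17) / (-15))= 13248 / 1926923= 0.01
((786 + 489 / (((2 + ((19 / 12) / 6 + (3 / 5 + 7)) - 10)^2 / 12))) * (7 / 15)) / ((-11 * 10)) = -127063331 / 94325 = -1347.08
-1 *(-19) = 19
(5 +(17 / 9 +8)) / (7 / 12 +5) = 8 / 3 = 2.67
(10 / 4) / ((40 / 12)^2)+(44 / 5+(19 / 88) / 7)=6973 / 770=9.06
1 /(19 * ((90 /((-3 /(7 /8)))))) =-0.00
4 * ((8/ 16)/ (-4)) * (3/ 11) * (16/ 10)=-12/ 55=-0.22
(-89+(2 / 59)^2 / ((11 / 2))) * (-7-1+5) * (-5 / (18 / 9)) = -667.50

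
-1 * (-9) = 9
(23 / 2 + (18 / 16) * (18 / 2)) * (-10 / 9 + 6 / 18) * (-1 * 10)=168.19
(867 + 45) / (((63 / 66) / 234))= 1564992 / 7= 223570.29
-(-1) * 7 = 7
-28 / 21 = -4 / 3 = -1.33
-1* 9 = -9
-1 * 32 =-32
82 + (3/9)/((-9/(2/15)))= 33208/405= 82.00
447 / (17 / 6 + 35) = 2682 / 227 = 11.81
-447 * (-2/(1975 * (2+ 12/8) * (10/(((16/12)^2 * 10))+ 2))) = 28608/566825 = 0.05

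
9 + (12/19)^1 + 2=221/19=11.63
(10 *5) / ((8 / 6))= 37.50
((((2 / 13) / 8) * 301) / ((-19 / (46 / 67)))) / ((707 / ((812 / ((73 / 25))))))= -0.08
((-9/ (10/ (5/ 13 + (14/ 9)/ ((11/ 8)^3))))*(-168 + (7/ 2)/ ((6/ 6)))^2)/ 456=-16569424039/ 315606720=-52.50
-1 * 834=-834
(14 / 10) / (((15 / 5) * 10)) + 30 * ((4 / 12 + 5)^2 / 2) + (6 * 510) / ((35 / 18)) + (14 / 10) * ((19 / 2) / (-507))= 59161871 / 29575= 2000.40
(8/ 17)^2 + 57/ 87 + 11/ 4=121579/ 33524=3.63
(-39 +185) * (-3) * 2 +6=-870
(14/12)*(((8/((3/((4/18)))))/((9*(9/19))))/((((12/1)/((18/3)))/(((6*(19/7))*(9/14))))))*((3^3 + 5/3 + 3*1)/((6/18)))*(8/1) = 1097440/1701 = 645.17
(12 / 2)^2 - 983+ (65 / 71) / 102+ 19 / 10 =-945.09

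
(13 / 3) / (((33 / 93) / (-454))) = -182962 / 33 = -5544.30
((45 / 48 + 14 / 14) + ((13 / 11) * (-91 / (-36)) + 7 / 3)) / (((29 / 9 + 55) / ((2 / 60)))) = 11497 / 2766720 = 0.00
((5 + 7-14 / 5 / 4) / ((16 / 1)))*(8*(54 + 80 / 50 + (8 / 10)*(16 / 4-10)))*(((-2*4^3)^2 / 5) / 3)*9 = 352690176 / 125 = 2821521.41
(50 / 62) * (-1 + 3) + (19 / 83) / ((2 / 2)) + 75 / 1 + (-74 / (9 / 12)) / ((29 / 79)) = -42965914 / 223851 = -191.94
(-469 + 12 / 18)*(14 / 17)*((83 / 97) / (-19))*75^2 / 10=306114375 / 31331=9770.34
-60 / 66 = -10 / 11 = -0.91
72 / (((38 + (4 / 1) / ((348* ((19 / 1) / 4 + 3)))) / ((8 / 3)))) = 258912 / 51245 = 5.05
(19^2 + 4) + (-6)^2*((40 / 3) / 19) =7415 / 19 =390.26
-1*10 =-10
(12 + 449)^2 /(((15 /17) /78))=93934282 /5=18786856.40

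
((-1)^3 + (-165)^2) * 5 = 136120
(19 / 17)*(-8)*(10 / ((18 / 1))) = -760 / 153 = -4.97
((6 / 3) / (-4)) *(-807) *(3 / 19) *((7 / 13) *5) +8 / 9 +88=1157815 / 4446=260.42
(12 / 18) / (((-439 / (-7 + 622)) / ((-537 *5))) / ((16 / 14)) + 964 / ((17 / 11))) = 149715600 / 140081013041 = 0.00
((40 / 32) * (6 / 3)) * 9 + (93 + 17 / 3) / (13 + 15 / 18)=4919 / 166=29.63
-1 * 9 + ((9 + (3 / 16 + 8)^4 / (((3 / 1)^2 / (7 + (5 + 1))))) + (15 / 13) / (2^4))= 49771039609 / 7667712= 6490.99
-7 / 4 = -1.75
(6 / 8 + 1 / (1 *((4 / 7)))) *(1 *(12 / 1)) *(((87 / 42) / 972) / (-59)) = -145 / 133812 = -0.00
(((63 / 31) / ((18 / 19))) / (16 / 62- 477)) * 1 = -133 / 29558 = -0.00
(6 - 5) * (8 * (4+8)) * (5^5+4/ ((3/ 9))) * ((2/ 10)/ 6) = 50192/ 5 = 10038.40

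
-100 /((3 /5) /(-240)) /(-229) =-40000 /229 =-174.67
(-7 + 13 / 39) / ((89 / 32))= -640 / 267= -2.40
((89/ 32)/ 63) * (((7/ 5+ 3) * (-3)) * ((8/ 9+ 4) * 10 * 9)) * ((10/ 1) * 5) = -269225/ 21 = -12820.24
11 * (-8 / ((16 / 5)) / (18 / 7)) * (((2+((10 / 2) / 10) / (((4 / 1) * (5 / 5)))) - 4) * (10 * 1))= 9625 / 48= 200.52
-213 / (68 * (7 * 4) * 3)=-71 / 1904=-0.04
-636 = -636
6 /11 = 0.55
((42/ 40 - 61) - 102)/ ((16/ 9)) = -29151/ 320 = -91.10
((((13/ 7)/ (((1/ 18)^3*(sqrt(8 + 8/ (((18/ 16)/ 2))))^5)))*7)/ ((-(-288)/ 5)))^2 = 65474062641/ 204800000000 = 0.32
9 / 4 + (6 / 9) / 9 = 251 / 108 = 2.32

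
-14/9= -1.56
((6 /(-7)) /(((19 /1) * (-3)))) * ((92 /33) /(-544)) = -0.00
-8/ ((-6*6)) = 0.22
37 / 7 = 5.29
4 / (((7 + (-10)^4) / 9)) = 36 / 10007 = 0.00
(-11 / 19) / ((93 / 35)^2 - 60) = 13475 / 1232169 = 0.01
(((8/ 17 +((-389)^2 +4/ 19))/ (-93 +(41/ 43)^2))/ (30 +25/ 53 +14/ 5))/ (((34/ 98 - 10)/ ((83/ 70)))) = 21572619461799/ 3556134911384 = 6.07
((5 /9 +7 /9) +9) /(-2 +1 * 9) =31 /21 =1.48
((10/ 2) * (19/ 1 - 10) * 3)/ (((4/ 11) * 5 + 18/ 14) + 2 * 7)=3465/ 439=7.89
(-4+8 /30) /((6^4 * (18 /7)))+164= 7173311 /43740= 164.00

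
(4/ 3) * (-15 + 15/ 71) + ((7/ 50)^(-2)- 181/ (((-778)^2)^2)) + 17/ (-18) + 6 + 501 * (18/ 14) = 7806273835872904093/ 11471371012460016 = 680.50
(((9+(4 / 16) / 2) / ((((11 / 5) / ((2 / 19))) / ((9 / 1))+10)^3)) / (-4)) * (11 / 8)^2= -804907125 / 349168135424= -0.00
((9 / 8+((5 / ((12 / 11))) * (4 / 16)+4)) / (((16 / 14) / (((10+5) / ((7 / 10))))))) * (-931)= -7005775 / 64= -109465.23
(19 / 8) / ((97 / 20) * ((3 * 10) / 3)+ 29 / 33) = 627 / 13036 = 0.05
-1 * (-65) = 65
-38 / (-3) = 38 / 3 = 12.67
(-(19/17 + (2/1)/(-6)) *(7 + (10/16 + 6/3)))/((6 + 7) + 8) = -55/153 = -0.36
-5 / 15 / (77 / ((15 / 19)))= -5 / 1463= -0.00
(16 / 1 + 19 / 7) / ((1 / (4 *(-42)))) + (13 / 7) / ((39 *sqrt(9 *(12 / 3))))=-396143 / 126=-3143.99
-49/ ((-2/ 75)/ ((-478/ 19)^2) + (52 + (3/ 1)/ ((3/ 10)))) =-59977050/ 75889277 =-0.79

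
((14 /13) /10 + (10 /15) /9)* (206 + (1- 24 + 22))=13079 /351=37.26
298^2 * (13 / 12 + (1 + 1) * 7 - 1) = 3751969 / 3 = 1250656.33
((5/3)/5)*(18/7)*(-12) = -72/7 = -10.29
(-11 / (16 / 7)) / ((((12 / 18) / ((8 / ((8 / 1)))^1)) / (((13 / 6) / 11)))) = -91 / 64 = -1.42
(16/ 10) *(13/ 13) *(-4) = -32/ 5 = -6.40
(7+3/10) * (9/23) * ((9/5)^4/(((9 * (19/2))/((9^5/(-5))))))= -28281695697/6828125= -4141.94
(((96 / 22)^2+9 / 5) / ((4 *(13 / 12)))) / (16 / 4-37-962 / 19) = -0.06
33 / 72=0.46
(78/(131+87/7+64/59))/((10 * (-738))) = -5369/73411320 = -0.00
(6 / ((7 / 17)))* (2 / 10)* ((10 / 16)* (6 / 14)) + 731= 143429 / 196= 731.78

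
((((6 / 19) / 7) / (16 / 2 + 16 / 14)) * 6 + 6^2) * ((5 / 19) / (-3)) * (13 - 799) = 7174215 / 2888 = 2484.15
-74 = -74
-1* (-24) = 24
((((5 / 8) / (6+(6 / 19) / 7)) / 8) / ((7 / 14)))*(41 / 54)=27265 / 1389312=0.02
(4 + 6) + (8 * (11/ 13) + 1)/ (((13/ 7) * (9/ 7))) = 13.25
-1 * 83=-83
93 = 93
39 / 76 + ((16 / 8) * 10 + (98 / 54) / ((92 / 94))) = 1055653 / 47196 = 22.37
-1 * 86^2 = -7396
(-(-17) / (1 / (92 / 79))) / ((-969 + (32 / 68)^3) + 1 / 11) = -42261626 / 2068106319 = -0.02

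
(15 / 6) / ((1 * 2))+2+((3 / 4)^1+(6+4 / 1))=14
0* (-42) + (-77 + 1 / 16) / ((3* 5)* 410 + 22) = -1231 / 98752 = -0.01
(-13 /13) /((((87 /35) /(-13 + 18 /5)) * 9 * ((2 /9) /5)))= 1645 /174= 9.45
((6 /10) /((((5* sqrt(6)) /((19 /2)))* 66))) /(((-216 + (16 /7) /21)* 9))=-931* sqrt(6) /628372800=-0.00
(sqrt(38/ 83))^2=38/ 83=0.46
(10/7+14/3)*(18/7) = 768/49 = 15.67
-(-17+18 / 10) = 76 / 5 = 15.20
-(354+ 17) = -371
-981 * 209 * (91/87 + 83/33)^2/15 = -8017851648/46255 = -173340.22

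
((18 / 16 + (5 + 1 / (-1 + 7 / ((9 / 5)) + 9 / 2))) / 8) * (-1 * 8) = -6661 / 1064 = -6.26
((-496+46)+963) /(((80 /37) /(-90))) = -170829 /8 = -21353.62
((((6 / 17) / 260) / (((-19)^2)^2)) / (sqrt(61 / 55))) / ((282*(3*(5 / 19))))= sqrt(3355) / 1303773123900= 0.00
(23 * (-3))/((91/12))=-828/91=-9.10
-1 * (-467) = 467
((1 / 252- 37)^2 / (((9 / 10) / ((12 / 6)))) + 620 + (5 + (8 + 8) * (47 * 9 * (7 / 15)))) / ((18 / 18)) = 6824.97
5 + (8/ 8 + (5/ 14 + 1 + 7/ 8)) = 461/ 56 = 8.23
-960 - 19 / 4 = -3859 / 4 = -964.75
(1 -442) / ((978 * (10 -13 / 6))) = -441 / 7661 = -0.06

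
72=72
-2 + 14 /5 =4 /5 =0.80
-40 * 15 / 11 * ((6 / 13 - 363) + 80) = 2203800 / 143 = 15411.19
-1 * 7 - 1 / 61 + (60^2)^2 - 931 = 790502781 / 61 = 12959061.98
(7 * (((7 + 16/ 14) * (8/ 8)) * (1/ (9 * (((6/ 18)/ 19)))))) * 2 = 722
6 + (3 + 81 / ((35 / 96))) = 8091 / 35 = 231.17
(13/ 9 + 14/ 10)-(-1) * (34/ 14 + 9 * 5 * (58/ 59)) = 920149/ 18585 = 49.51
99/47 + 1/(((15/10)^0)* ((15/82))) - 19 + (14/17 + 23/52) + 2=-5086169/623220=-8.16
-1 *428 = -428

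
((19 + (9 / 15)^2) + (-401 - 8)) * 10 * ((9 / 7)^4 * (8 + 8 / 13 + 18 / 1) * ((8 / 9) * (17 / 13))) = -668307099168 / 2028845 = -329402.74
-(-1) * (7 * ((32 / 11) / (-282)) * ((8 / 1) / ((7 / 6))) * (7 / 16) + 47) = 24187 / 517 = 46.78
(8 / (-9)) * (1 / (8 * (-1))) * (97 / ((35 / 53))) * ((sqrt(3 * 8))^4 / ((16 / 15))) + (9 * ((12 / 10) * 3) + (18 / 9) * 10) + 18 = 310924 / 35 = 8883.54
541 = 541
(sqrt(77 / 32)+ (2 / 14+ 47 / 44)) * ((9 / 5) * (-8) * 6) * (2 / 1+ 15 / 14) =-1161 * sqrt(154) / 35 - 866106 / 2695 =-733.02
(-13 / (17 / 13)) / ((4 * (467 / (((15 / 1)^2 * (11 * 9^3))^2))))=-550163998580625 / 31756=-17324725991.33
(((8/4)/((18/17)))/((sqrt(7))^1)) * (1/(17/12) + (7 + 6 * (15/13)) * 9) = 9283 * sqrt(7)/273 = 89.97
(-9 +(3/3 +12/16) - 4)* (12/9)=-15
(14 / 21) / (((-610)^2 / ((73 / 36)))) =0.00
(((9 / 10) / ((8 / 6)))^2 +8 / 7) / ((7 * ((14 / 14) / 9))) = 2.06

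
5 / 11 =0.45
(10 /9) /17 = 0.07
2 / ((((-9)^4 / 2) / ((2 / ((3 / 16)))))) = 128 / 19683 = 0.01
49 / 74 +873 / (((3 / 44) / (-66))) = -62534687 / 74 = -845063.34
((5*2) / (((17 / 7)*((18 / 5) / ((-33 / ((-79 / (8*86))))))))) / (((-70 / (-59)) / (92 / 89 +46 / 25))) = 1427498864 / 1792905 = 796.19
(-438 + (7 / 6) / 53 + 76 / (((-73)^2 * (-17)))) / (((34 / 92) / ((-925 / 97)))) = 268438279001975 / 23752669263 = 11301.39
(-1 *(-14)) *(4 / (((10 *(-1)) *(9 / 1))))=-0.62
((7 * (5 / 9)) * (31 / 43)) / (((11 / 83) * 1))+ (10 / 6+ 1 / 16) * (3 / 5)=7557731 / 340560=22.19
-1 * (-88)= 88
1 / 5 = 0.20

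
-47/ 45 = -1.04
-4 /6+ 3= 7 /3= 2.33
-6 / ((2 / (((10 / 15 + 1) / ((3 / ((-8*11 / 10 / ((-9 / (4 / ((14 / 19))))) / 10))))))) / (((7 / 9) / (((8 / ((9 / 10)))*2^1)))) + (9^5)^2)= -418 / 242912657403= -0.00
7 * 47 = 329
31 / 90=0.34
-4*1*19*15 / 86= -570 / 43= -13.26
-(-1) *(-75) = -75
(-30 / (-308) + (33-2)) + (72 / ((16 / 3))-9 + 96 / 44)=2909 / 77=37.78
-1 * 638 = -638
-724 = -724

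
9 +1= 10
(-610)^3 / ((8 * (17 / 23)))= -652570375 / 17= -38386492.65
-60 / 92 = -15 / 23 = -0.65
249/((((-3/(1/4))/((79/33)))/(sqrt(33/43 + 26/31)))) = -6557 * sqrt(2853953)/175956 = -62.95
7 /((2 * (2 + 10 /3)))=21 /32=0.66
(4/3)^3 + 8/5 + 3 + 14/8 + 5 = 7409/540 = 13.72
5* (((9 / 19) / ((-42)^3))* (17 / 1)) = -85 / 156408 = -0.00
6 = 6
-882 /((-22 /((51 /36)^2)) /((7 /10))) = 56.32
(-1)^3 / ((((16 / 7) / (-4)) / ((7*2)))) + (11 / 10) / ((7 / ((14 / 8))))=991 / 40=24.78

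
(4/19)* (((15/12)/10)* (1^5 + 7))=4/19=0.21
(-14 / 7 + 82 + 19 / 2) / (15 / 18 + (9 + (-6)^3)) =-537 / 1237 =-0.43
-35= -35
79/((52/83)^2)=544231/2704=201.27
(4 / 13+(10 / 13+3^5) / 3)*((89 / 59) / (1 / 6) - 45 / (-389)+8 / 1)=1253279009 / 895089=1400.17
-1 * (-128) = 128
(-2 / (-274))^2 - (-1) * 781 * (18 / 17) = 263854619 / 319073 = 826.94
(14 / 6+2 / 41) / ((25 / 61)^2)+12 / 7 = 8554271 / 538125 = 15.90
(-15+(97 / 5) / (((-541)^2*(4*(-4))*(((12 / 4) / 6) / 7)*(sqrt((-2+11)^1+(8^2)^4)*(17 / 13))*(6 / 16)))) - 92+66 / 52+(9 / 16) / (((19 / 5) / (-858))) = -459889 / 1976 - 8827*sqrt(671089) / 250429124501475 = -232.74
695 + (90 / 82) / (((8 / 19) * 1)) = 228815 / 328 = 697.61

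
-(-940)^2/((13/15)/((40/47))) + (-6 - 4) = -11280130/13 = -867702.31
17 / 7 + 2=31 / 7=4.43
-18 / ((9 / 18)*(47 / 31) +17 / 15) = -16740 / 1759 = -9.52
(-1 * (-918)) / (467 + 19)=17 / 9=1.89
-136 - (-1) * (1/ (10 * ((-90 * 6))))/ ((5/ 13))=-3672013/ 27000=-136.00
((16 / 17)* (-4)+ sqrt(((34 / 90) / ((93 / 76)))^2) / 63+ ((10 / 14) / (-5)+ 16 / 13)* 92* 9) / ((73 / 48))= 836288096512 / 1417848705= 589.83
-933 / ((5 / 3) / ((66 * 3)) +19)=-554202 / 11291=-49.08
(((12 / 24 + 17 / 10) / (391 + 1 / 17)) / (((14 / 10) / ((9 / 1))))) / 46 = 561 / 713552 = 0.00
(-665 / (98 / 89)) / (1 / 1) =-8455 / 14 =-603.93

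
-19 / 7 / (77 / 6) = -114 / 539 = -0.21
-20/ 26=-10/ 13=-0.77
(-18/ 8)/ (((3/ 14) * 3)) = -7/ 2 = -3.50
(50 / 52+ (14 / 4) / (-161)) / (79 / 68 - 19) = -19108 / 362687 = -0.05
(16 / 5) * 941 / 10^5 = 941 / 31250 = 0.03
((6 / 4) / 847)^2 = 9 / 2869636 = 0.00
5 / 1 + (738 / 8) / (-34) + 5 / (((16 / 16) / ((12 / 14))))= 6257 / 952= 6.57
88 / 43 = 2.05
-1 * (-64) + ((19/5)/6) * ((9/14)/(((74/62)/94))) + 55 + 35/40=1574101/10360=151.94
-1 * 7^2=-49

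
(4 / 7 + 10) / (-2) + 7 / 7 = -30 / 7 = -4.29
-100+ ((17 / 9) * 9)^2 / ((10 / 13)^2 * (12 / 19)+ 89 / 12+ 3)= -30441752 / 415775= -73.22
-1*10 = -10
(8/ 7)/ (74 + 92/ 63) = 36/ 2377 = 0.02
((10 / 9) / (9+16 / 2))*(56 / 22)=280 / 1683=0.17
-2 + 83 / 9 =65 / 9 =7.22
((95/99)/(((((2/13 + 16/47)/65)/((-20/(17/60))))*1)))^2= 569398522225000000/7175953521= 79348134.09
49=49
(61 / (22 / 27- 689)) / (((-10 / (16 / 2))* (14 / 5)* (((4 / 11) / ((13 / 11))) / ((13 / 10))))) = 278343 / 2601340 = 0.11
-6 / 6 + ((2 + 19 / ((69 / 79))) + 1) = 1639 / 69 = 23.75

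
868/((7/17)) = 2108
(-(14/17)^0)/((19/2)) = -2/19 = -0.11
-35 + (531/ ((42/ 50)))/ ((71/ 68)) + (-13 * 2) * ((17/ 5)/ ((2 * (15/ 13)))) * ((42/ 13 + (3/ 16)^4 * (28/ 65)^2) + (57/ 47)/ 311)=446.51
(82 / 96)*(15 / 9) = 205 / 144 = 1.42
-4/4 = -1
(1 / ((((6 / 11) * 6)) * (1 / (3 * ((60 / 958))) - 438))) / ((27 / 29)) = -1595 / 2102814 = -0.00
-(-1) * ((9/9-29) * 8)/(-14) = 16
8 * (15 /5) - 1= 23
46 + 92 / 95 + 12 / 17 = 76994 / 1615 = 47.67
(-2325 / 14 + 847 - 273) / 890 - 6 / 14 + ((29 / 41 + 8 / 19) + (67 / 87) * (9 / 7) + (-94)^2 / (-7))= -354708345539 / 281483860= -1260.14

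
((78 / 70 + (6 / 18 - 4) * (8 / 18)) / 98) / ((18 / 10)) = -487 / 166698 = -0.00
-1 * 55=-55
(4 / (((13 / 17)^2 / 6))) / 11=3.73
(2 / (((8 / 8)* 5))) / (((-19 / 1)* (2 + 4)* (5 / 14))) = -14 / 1425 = -0.01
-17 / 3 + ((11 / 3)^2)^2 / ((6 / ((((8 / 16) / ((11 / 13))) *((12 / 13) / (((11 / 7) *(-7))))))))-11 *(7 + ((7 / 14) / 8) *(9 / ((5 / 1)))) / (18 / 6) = -215393 / 6480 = -33.24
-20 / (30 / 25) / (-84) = 25 / 126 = 0.20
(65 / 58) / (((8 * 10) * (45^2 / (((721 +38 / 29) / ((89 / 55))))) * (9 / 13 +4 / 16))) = 38940473 / 11883027240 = 0.00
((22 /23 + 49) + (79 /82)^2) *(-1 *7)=-55085933 /154652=-356.19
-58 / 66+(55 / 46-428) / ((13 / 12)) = -3896005 / 9867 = -394.85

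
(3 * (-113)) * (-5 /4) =1695 /4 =423.75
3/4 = 0.75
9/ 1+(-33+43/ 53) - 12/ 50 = -31043/ 1325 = -23.43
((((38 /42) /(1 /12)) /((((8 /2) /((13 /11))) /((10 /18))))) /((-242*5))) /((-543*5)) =247 /455321790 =0.00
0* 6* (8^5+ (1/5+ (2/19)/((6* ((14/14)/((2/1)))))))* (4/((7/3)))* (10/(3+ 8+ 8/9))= 0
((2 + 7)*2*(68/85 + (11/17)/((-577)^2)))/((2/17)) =203753043/1664645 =122.40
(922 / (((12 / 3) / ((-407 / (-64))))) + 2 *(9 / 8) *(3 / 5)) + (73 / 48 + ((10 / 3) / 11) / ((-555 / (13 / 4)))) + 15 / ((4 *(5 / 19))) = 3476521057 / 2344320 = 1482.95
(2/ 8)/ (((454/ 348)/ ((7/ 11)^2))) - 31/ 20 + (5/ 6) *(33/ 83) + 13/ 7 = 228545703/ 319166540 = 0.72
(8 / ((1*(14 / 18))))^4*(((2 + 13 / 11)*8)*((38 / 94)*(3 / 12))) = 5106032640 / 177331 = 28793.80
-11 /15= -0.73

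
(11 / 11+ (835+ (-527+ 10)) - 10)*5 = 1545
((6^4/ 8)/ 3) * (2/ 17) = 108/ 17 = 6.35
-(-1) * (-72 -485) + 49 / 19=-10534 / 19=-554.42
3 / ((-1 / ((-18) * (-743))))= -40122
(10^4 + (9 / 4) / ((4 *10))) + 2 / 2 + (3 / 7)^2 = 78409721 / 7840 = 10001.24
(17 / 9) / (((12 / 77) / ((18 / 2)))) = 1309 / 12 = 109.08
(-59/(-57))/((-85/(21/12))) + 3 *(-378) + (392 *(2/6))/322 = -1133.62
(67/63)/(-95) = -67/5985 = -0.01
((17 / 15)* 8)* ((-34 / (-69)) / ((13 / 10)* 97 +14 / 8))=18496 / 529299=0.03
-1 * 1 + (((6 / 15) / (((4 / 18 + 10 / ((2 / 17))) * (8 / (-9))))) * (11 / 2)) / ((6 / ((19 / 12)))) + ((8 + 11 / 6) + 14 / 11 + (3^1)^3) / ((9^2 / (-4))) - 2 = -3207774473 / 656061120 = -4.89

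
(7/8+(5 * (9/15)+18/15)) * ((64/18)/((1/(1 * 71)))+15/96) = 14768047/11520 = 1281.95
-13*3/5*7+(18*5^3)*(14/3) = 52227/5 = 10445.40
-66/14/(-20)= 0.24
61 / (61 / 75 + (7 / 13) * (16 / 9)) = 178425 / 5179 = 34.45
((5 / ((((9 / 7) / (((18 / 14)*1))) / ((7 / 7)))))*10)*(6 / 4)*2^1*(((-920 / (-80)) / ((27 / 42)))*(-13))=-104650 / 3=-34883.33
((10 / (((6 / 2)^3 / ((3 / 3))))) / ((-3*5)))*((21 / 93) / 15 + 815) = -757964 / 37665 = -20.12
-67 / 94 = -0.71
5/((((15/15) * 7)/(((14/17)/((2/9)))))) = 45/17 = 2.65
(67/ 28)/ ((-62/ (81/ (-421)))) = 5427/ 730856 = 0.01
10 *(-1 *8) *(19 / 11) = -1520 / 11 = -138.18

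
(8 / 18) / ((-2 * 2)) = -0.11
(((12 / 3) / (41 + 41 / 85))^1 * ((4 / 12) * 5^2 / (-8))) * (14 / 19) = -14875 / 200982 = -0.07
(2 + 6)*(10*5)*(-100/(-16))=2500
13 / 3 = 4.33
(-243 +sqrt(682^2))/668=439/668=0.66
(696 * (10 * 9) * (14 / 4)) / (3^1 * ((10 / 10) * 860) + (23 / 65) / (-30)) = 61074000 / 718711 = 84.98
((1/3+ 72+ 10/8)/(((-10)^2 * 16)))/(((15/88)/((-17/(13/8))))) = -165121/58500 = -2.82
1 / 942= 0.00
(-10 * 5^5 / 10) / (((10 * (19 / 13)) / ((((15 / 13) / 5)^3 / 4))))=-16875 / 25688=-0.66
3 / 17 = 0.18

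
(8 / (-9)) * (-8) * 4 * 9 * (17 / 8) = 544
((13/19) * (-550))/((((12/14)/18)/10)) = -1501500/19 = -79026.32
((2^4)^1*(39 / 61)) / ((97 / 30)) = 18720 / 5917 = 3.16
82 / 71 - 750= -53168 / 71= -748.85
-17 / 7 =-2.43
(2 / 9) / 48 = 1 / 216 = 0.00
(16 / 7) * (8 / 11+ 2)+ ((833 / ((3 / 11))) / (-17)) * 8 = -1431.10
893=893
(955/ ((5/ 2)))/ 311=382/ 311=1.23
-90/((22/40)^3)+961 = 559091/1331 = 420.05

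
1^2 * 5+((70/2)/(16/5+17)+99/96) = 25093/3232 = 7.76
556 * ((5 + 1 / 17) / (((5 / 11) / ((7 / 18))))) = 1840916 / 765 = 2406.43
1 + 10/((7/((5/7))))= 99/49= 2.02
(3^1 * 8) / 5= 24 / 5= 4.80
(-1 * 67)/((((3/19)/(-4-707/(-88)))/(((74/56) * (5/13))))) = -83604275/96096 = -870.01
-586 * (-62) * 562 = 20418584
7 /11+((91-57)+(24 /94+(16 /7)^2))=1016263 /25333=40.12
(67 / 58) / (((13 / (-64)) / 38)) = -81472 / 377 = -216.11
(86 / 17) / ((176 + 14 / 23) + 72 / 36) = 989 / 34918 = 0.03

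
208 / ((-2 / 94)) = -9776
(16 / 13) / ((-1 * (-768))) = 1 / 624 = 0.00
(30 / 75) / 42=1 / 105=0.01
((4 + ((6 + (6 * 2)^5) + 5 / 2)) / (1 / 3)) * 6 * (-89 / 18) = -44294321 / 2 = -22147160.50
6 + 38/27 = 200/27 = 7.41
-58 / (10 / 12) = -348 / 5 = -69.60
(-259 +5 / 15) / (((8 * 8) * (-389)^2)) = -97 / 3631704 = -0.00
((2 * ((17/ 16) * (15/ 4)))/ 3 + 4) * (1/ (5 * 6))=71/ 320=0.22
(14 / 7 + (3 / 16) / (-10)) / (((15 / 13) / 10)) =4121 / 240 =17.17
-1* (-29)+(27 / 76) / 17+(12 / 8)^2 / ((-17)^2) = 318793 / 10982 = 29.03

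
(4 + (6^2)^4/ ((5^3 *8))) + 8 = 211452/ 125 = 1691.62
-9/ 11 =-0.82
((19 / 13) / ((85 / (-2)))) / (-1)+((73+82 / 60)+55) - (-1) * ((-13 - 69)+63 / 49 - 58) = -432227 / 46410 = -9.31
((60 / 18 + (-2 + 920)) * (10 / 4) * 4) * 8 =221120 / 3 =73706.67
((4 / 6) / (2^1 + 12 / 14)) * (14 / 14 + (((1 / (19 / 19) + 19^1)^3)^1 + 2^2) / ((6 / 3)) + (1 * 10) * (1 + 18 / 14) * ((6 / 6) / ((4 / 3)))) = 28141 / 30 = 938.03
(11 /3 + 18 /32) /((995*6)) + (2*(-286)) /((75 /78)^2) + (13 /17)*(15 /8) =-375862532413 /608940000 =-617.24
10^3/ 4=250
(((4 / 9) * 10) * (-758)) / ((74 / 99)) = -166760 / 37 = -4507.03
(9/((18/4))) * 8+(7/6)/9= 871/54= 16.13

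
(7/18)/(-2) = -7/36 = -0.19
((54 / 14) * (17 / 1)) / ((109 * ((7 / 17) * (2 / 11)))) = 8.04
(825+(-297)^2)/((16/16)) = 89034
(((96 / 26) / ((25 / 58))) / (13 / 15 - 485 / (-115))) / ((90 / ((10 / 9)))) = 10672 / 513045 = 0.02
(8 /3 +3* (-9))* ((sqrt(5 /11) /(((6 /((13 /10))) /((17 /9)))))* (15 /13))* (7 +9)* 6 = -9928* sqrt(55) /99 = -743.72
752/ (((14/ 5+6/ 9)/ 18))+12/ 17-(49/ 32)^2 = 883259203/ 226304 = 3902.98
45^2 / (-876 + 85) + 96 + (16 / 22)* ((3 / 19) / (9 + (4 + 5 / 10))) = 139039247 / 1487871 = 93.45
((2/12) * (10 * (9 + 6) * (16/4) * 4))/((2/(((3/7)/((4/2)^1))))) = 42.86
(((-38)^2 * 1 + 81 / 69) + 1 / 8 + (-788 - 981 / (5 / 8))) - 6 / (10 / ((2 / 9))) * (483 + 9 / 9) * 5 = -3408511 / 2760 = -1234.97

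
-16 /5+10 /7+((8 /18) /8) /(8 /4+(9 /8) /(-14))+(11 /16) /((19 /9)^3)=-2481560533 /1486482480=-1.67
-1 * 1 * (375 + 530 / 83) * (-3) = 94965 / 83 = 1144.16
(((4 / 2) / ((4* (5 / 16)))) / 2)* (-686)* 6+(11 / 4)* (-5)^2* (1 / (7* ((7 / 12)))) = -3275.96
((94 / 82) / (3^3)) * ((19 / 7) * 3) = 893 / 2583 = 0.35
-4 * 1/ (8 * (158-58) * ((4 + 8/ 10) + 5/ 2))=-1/ 1460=-0.00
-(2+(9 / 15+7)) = -48 / 5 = -9.60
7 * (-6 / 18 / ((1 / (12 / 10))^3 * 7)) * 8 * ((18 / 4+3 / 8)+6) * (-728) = 4560192 / 125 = 36481.54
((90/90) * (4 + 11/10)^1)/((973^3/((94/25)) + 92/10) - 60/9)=7191/345437747447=0.00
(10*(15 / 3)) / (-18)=-25 / 9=-2.78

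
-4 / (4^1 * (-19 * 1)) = 1 / 19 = 0.05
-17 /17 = -1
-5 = -5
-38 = -38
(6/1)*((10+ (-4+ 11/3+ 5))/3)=88/3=29.33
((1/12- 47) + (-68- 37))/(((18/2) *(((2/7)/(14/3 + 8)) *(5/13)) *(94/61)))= -192269987/152280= -1262.61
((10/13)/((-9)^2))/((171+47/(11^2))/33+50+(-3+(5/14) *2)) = 46585/259534314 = 0.00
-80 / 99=-0.81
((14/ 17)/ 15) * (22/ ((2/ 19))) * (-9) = -8778/ 85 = -103.27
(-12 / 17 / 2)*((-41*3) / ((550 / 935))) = 73.80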